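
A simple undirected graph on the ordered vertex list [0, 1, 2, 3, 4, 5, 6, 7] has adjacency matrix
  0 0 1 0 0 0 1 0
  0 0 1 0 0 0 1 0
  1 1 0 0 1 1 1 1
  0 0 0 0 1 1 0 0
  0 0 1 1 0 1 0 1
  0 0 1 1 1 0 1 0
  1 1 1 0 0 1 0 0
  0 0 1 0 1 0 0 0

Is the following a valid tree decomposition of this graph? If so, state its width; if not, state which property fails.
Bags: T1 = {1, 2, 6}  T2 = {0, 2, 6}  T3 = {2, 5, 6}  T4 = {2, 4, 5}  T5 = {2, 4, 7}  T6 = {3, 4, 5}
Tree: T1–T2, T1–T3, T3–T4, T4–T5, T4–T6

Yes; width 2.

Vertex coverage: the bags together contain {0, 1, 2, 3, 4, 5, 6, 7}, the full vertex set. Edge coverage: each edge of G has both endpoints in at least one bag. Running intersection: for every vertex, the bags containing it form a connected subtree. All three properties hold, so this is a valid tree decomposition of width max|bag| − 1 = 2, and hence tw(G) ≤ 2.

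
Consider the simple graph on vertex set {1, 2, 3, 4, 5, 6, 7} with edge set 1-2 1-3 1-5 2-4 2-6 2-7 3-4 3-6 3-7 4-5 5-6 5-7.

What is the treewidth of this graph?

3

A width-3 tree decomposition is:
Bags: B1 = {2, 3, 5, 7}  B2 = {1, 2, 3, 5}  B3 = {2, 3, 5, 6}  B4 = {2, 3, 4, 5}
Tree: B1–B2, B2–B3, B3–B4
The largest bag has 4 vertices, giving width 3; this decomposition certifies tw(G) ≤ 3. For the lower bound: the 4 vertex sets {3,7}, {1,5}, {2}, {6} are disjoint, each induces a connected subgraph, and every pair is joined by at least one edge of G. Contracting each set to a single vertex therefore yields K_{4} as a minor, and since treewidth is minor-monotone, tw(G) ≥ tw(K_{4}) = 3. Therefore the treewidth is 3.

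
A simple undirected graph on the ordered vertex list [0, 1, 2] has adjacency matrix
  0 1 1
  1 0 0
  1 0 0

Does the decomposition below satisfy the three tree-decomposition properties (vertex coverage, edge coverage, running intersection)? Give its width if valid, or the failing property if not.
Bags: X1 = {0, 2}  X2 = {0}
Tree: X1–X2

A tree decomposition must satisfy three properties: every vertex lies in some bag; for every edge, both endpoints lie together in some bag; and for every vertex, the bags containing it form a connected subtree. Here vertex 1 appears in no bag, so the decomposition is invalid.

No — vertex 1 appears in no bag.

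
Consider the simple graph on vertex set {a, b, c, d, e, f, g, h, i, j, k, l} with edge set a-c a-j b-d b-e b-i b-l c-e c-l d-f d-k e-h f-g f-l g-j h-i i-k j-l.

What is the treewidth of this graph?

A width-3 tree decomposition is:
Bags: B1 = {a, c, g, j}  B2 = {c, g, j, l}  B3 = {c, f, g, l}  B4 = {c, e, f, l}  B5 = {b, e, f, l}  B6 = {b, d, e, f}  B7 = {b, d, e, h}  B8 = {b, d, h, i}  B9 = {d, h, i, k}
Tree: B1–B2, B2–B3, B3–B4, B4–B5, B5–B6, B6–B7, B7–B8, B8–B9
Each bag holds 4 vertices, so the decomposition has width 3, which upper-bounds the treewidth. For the lower bound: the 4 vertex sets {a,g,j}, {c}, {l}, {b,d,e,f} are disjoint, each induces a connected subgraph, and every pair is joined by at least one edge of G. Contracting each set to a single vertex therefore yields K_{4} as a minor, and since treewidth is minor-monotone, tw(G) ≥ tw(K_{4}) = 3. Combining the bounds, tw(G) = 3.

3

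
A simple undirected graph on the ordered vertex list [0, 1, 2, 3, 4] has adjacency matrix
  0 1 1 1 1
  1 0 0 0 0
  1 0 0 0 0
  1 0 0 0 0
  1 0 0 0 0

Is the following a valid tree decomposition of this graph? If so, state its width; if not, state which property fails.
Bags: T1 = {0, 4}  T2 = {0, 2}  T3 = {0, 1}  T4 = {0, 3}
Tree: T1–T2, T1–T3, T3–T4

Yes; width 1.

Checking the three conditions: (i) the bags cover all of {0, 1, 2, 3, 4}; (ii) for each edge, some bag contains both endpoints; (iii) the bags containing any fixed vertex form a subtree. All hold, so the decomposition is valid with width 2 − 1 = 1.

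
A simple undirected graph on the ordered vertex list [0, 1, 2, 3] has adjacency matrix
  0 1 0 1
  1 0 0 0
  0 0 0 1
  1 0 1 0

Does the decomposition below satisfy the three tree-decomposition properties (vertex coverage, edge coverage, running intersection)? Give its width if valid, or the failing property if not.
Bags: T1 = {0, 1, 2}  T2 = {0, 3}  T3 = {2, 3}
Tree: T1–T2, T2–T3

A tree decomposition must satisfy three properties: every vertex lies in some bag; for every edge, both endpoints lie together in some bag; and for every vertex, the bags containing it form a connected subtree. Here bags containing vertex 2 are not connected in the tree, so the decomposition is invalid.

No — bags containing vertex 2 are not connected in the tree.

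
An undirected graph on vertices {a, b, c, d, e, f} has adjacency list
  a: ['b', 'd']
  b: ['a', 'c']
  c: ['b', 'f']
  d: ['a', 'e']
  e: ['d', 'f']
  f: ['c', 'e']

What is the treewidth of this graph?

2

A width-2 tree decomposition is:
Bags: B1 = {a, b, d}  B2 = {b, c, d}  B3 = {c, d, f}  B4 = {d, e, f}
Tree: B1–B2, B2–B3, B3–B4
Every bag has size at most 3, so the width is 3 − 1 = 2 and tw(G) ≤ 2. The edges d–a–b–c–f–e–d form a cycle, so G is not a tree and its treewidth is at least 2. Hence tw(G) = 2 exactly.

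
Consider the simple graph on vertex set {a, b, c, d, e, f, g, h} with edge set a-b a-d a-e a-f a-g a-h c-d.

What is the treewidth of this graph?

1

A width-1 tree decomposition is:
Bags: B1 = {a, b}  B2 = {a, f}  B3 = {a, h}  B4 = {a, d}  B5 = {a, e}  B6 = {a, g}  B7 = {c, d}
Tree: B1–B2, B2–B3, B2–B4, B3–B5, B1–B6, B4–B7
The largest bag has 2 vertices, giving width 1; this decomposition certifies tw(G) ≤ 1. Any graph with an edge has treewidth ≥ 1, and G has the edge b–a. Combining the bounds, tw(G) = 1.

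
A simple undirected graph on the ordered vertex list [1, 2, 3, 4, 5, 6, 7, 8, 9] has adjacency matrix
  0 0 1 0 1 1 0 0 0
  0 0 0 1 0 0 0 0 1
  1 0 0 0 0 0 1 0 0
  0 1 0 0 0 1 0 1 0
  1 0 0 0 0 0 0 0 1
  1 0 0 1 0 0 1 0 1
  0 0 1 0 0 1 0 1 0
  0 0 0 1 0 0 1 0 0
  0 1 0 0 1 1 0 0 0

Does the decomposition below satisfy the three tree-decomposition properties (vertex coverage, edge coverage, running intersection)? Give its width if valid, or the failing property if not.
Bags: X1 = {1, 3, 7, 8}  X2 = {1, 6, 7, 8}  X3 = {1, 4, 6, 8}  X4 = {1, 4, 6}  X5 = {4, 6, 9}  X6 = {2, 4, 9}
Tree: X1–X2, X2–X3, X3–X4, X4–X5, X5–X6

No — vertex 5 appears in no bag.

A tree decomposition must satisfy three properties: every vertex lies in some bag; for every edge, both endpoints lie together in some bag; and for every vertex, the bags containing it form a connected subtree. Here vertex 5 appears in no bag, so the decomposition is invalid.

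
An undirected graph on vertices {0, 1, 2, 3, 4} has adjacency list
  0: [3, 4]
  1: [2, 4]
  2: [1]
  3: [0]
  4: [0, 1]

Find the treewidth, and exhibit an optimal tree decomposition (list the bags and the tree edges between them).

Treewidth 1.
Bags: B1 = {1, 2}  B2 = {1, 4}  B3 = {0, 4}  B4 = {0, 3}
Tree: B1–B2, B2–B3, B3–B4

Each bag holds 2 vertices, so the decomposition has width 1, which upper-bounds the treewidth. Since G has at least one edge (e.g. 2–1), it is not an edgeless graph, so tw(G) ≥ 1. Therefore the treewidth is 1.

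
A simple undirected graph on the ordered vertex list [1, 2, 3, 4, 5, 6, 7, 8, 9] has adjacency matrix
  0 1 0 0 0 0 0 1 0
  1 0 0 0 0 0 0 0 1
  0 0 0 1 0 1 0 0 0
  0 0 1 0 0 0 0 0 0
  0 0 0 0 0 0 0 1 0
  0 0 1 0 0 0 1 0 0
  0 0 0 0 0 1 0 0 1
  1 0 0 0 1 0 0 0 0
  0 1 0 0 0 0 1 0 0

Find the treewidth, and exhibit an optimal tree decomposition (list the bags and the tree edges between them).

Treewidth 1.
One optimal decomposition is:
Bags: B1 = {3, 4}  B2 = {3, 6}  B3 = {6, 7}  B4 = {7, 9}  B5 = {2, 9}  B6 = {1, 2}  B7 = {1, 8}  B8 = {5, 8}
Tree: B1–B2, B2–B3, B3–B4, B4–B5, B5–B6, B6–B7, B7–B8

The largest bag has 2 vertices, giving width 1; this decomposition certifies tw(G) ≤ 1. G has an edge, so its treewidth is at least 1. Combining the bounds, tw(G) = 1.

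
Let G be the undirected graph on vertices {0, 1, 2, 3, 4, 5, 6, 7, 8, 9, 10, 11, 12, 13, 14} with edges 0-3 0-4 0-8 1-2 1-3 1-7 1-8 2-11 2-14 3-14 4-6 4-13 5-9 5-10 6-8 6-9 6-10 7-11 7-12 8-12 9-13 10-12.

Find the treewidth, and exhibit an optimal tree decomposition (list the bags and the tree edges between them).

The largest bag has 4 vertices, giving width 3; this decomposition certifies tw(G) ≤ 3. For the lower bound: the 4 vertex sets {2,11,14}, {7}, {1}, {0,3,8,12} are disjoint, each induces a connected subgraph, and every pair is joined by at least one edge of G. Contracting each set to a single vertex therefore yields K_{4} as a minor, and since treewidth is minor-monotone, tw(G) ≥ tw(K_{4}) = 3. Hence tw(G) = 3 exactly.

Treewidth 3.
One such decomposition:
Bags: B1 = {2, 7, 11, 14}  B2 = {1, 2, 7, 14}  B3 = {1, 3, 7, 14}  B4 = {1, 3, 7, 12}  B5 = {1, 3, 8, 12}  B6 = {0, 3, 8, 12}  B7 = {0, 8, 10, 12}  B8 = {0, 6, 8, 10}  B9 = {0, 4, 6, 10}  B10 = {4, 5, 6, 10}  B11 = {4, 5, 6, 9}  B12 = {4, 5, 9, 13}
Tree: B1–B2, B2–B3, B3–B4, B4–B5, B5–B6, B6–B7, B7–B8, B8–B9, B9–B10, B10–B11, B11–B12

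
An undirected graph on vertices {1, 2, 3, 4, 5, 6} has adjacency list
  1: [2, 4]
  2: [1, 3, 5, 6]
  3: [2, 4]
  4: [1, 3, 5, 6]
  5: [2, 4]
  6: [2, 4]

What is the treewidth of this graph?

2

A width-2 tree decomposition is:
Bags: B1 = {1, 2, 4}  B2 = {2, 4, 6}  B3 = {2, 3, 4}  B4 = {2, 4, 5}
Tree: B1–B2, B2–B3, B3–B4
The largest bag has 3 vertices, giving width 2; this decomposition certifies tw(G) ≤ 2. Since 1–2–6–4–1 is a cycle in G, G is not acyclic. Forests are exactly the graphs of treewidth ≤ 1, so tw(G) ≥ 2. Hence tw(G) = 2 exactly.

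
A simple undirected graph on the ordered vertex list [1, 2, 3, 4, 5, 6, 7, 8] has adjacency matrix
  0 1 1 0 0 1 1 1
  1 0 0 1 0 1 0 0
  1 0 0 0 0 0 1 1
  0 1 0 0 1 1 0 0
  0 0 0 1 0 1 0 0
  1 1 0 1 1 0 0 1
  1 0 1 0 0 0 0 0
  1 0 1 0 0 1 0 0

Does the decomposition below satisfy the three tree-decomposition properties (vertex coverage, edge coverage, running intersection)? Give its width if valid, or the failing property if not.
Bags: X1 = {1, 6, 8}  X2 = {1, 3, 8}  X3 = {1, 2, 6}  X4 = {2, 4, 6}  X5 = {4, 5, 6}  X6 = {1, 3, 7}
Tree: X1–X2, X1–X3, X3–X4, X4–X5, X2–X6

Yes; width 2.

Vertex coverage: the bags together contain {1, 2, 3, 4, 5, 6, 7, 8}, the full vertex set. Edge coverage: each edge of G has both endpoints in at least one bag. Running intersection: for every vertex, the bags containing it form a connected subtree. All three properties hold, so this is a valid tree decomposition of width max|bag| − 1 = 2, and hence tw(G) ≤ 2.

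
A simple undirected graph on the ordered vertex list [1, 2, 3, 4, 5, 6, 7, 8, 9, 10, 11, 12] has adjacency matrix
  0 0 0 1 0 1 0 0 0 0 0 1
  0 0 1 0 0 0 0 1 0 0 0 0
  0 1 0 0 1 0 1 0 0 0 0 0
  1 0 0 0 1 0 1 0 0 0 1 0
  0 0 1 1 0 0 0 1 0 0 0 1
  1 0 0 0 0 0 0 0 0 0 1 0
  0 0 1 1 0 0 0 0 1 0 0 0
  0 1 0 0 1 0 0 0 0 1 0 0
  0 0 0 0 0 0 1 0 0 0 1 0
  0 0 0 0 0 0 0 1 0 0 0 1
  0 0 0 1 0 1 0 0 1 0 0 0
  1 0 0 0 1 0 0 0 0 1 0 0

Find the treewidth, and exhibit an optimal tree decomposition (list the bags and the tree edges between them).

The largest bag has 4 vertices, giving width 3; this decomposition certifies tw(G) ≤ 3. For the lower bound: the 4 vertex sets {2,8,10}, {3}, {5}, {1,4,7,12} are disjoint, each induces a connected subgraph, and every pair is joined by at least one edge of G. Contracting each set to a single vertex therefore yields K_{4} as a minor, and since treewidth is minor-monotone, tw(G) ≥ tw(K_{4}) = 3. Combining the bounds, tw(G) = 3.

Treewidth 3.
One optimal decomposition is:
Bags: B1 = {2, 3, 8, 10}  B2 = {3, 5, 8, 10}  B3 = {3, 5, 10, 12}  B4 = {3, 5, 7, 12}  B5 = {4, 5, 7, 12}  B6 = {1, 4, 7, 12}  B7 = {1, 4, 7, 9}  B8 = {1, 4, 9, 11}  B9 = {1, 6, 9, 11}
Tree: B1–B2, B2–B3, B3–B4, B4–B5, B5–B6, B6–B7, B7–B8, B8–B9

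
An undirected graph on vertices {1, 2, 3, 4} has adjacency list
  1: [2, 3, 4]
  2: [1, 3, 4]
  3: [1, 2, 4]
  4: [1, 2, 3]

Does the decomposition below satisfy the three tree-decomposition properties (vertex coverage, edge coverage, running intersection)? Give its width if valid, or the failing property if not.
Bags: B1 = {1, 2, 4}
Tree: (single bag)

No — vertex 3 appears in no bag.

A tree decomposition must satisfy three properties: every vertex lies in some bag; for every edge, both endpoints lie together in some bag; and for every vertex, the bags containing it form a connected subtree. Here vertex 3 appears in no bag, so the decomposition is invalid.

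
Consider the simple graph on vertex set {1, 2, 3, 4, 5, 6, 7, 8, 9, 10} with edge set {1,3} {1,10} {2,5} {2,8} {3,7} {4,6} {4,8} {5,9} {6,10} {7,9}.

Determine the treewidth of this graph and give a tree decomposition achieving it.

Each bag holds 3 vertices, so the decomposition has width 2, which upper-bounds the treewidth. The edges 7–9–5–2–8–4–6–10–1–3–7 form a cycle, so G is not a tree and its treewidth is at least 2. Therefore the treewidth is 2.

Treewidth 2.
One such decomposition:
Bags: B1 = {5, 7, 9}  B2 = {2, 5, 7}  B3 = {2, 7, 8}  B4 = {4, 7, 8}  B5 = {4, 6, 7}  B6 = {6, 7, 10}  B7 = {1, 7, 10}  B8 = {1, 3, 7}
Tree: B1–B2, B2–B3, B3–B4, B4–B5, B5–B6, B6–B7, B7–B8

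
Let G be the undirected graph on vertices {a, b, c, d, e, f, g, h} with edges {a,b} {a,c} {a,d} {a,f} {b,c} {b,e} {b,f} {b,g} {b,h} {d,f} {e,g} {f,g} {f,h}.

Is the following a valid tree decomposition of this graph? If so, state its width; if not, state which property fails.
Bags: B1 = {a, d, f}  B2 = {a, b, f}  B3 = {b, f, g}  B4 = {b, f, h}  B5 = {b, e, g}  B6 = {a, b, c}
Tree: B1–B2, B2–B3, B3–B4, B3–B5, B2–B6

Yes; width 2.

Every vertex of G appears in some bag (union = {a, b, c, d, e, f, g, h}); every edge is covered by a bag; and for each vertex v the set of bags containing v is connected in the bag tree. The decomposition is therefore valid. The largest bag has 3 vertices, so the width is 2.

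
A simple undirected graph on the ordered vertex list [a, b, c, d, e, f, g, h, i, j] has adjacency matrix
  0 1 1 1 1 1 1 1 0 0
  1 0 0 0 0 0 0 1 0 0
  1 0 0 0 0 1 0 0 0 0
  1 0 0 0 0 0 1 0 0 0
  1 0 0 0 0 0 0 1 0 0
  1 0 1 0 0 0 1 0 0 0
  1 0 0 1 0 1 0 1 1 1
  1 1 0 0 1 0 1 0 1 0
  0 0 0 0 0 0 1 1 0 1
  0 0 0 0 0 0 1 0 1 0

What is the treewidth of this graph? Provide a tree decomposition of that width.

Treewidth 2.
One optimal decomposition is:
Bags: B1 = {a, d, g}  B2 = {a, g, h}  B3 = {a, f, g}  B4 = {g, h, i}  B5 = {a, b, h}  B6 = {a, e, h}  B7 = {a, c, f}  B8 = {g, i, j}
Tree: B1–B2, B1–B3, B2–B4, B2–B5, B5–B6, B3–B7, B4–B8

The largest bag has 3 vertices, giving width 2; this decomposition certifies tw(G) ≤ 2. Conversely, {g, i, j} is a clique of size 3, and the vertices of any clique must share a bag in every tree decomposition; so some bag has ≥ 3 vertices and tw(G) ≥ 2. Combining the bounds, tw(G) = 2.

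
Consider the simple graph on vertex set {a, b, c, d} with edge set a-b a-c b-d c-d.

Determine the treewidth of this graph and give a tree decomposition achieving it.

Treewidth 2.
One such decomposition:
Bags: B1 = {b, c, d}  B2 = {a, b, c}
Tree: B1–B2

Each bag holds 3 vertices, so the decomposition has width 2, which upper-bounds the treewidth. For the lower bound, G contains the cycle c–d–b–a–c, so G is not a forest; only forests have treewidth ≤ 1, hence tw(G) ≥ 2. The upper and lower bounds meet at 2, so that is the treewidth.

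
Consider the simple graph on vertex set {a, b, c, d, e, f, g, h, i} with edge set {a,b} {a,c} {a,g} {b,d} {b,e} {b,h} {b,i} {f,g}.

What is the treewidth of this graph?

1

A width-1 tree decomposition is:
Bags: B1 = {a, g}  B2 = {a, b}  B3 = {b, d}  B4 = {b, e}  B5 = {f, g}  B6 = {b, h}  B7 = {a, c}  B8 = {b, i}
Tree: B1–B2, B2–B3, B2–B4, B1–B5, B2–B6, B2–B7, B4–B8
Every bag has size at most 2, so the width is 2 − 1 = 1 and tw(G) ≤ 1. Since G has at least one edge (e.g. g–a), it is not an edgeless graph, so tw(G) ≥ 1. Combining the bounds, tw(G) = 1.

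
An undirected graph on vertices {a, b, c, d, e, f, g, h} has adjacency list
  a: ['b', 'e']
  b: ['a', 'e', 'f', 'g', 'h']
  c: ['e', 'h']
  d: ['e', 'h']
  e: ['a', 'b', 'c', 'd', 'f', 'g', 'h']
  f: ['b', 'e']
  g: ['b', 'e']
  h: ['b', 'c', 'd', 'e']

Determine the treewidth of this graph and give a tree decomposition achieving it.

Treewidth 2.
Bags: B1 = {b, e, f}  B2 = {a, b, e}  B3 = {b, e, h}  B4 = {c, e, h}  B5 = {d, e, h}  B6 = {b, e, g}
Tree: B1–B2, B2–B3, B3–B4, B4–B5, B1–B6

Every bag has size at most 3, so the width is 3 − 1 = 2 and tw(G) ≤ 2. For the lower bound, the 3 vertices {d, e, h} are pairwise adjacent, and any tree decomposition puts a clique entirely inside one bag — forcing width ≥ 2. Combining the bounds, tw(G) = 2.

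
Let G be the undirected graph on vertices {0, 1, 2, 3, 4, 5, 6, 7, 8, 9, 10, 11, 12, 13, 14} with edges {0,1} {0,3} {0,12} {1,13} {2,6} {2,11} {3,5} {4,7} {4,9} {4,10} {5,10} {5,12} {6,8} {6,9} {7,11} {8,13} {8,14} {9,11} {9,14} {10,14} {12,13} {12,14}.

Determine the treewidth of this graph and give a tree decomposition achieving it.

Treewidth 3.
Bags: B1 = {0, 1, 3, 5}  B2 = {0, 1, 5, 12}  B3 = {1, 5, 12, 13}  B4 = {5, 10, 12, 13}  B5 = {10, 12, 13, 14}  B6 = {8, 10, 13, 14}  B7 = {4, 8, 10, 14}  B8 = {4, 8, 9, 14}  B9 = {4, 6, 8, 9}  B10 = {4, 6, 7, 9}  B11 = {6, 7, 9, 11}  B12 = {2, 6, 7, 11}
Tree: B1–B2, B2–B3, B3–B4, B4–B5, B5–B6, B6–B7, B7–B8, B8–B9, B9–B10, B10–B11, B11–B12

Every bag has size at most 4, so the width is 4 − 1 = 3 and tw(G) ≤ 3. For the lower bound: the 4 vertex sets {0,1,3}, {5}, {12}, {8,10,13,14} are disjoint, each induces a connected subgraph, and every pair is joined by at least one edge of G. Contracting each set to a single vertex therefore yields K_{4} as a minor, and since treewidth is minor-monotone, tw(G) ≥ tw(K_{4}) = 3. Combining the bounds, tw(G) = 3.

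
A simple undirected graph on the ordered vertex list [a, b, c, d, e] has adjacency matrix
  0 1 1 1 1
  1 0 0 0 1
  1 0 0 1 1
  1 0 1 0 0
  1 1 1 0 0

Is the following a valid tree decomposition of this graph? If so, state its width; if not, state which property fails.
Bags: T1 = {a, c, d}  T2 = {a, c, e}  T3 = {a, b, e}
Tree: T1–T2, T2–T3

Yes; width 2.

Every vertex of G appears in some bag (union = {a, b, c, d, e}); every edge is covered by a bag; and for each vertex v the set of bags containing v is connected in the bag tree. The decomposition is therefore valid. The largest bag has 3 vertices, so the width is 2.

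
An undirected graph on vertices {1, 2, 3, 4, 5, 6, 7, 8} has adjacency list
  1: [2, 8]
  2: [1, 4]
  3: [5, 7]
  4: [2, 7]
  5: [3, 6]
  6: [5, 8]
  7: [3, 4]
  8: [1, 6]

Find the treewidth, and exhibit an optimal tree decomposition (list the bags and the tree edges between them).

The largest bag has 3 vertices, giving width 2; this decomposition certifies tw(G) ≤ 2. The edges 2–4–7–3–5–6–8–1–2 form a cycle, so G is not a tree and its treewidth is at least 2. Combining the bounds, tw(G) = 2.

Treewidth 2.
Bags: B1 = {2, 4, 7}  B2 = {2, 3, 7}  B3 = {2, 3, 5}  B4 = {2, 5, 6}  B5 = {2, 6, 8}  B6 = {1, 2, 8}
Tree: B1–B2, B2–B3, B3–B4, B4–B5, B5–B6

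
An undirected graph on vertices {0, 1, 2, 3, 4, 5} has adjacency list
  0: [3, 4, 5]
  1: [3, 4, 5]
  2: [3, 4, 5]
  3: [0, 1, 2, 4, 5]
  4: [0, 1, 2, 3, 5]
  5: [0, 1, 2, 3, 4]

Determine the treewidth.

3

A width-3 tree decomposition is:
Bags: B1 = {1, 3, 4, 5}  B2 = {2, 3, 4, 5}  B3 = {0, 3, 4, 5}
Tree: B1–B2, B2–B3
The largest bag has 4 vertices, giving width 3; this decomposition certifies tw(G) ≤ 3. Conversely, {0, 3, 4, 5} is a clique of size 4, and the vertices of any clique must share a bag in every tree decomposition; so some bag has ≥ 4 vertices and tw(G) ≥ 3. Therefore the treewidth is 3.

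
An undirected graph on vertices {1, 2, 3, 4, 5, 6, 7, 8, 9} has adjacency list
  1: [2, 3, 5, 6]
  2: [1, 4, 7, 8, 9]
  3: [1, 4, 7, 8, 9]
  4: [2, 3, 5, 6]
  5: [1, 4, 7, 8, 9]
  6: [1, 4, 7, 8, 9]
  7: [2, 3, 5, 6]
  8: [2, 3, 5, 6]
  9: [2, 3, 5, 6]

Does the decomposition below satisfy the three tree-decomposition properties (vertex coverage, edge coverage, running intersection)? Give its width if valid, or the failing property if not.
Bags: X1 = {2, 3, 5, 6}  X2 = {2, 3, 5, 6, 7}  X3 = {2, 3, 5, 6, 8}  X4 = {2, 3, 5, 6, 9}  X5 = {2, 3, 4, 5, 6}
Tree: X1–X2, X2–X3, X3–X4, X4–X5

A tree decomposition must satisfy three properties: every vertex lies in some bag; for every edge, both endpoints lie together in some bag; and for every vertex, the bags containing it form a connected subtree. Here vertex 1 appears in no bag, so the decomposition is invalid.

No — vertex 1 appears in no bag.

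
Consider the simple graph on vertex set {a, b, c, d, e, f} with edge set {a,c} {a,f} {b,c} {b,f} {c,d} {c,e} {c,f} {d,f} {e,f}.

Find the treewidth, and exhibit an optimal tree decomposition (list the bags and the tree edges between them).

The largest bag has 3 vertices, giving width 2; this decomposition certifies tw(G) ≤ 2. For the lower bound, the 3 vertices {c, d, f} are pairwise adjacent, and any tree decomposition puts a clique entirely inside one bag — forcing width ≥ 2. The upper and lower bounds meet at 2, so that is the treewidth.

Treewidth 2.
Bags: B1 = {c, d, f}  B2 = {a, c, f}  B3 = {c, e, f}  B4 = {b, c, f}
Tree: B1–B2, B1–B3, B1–B4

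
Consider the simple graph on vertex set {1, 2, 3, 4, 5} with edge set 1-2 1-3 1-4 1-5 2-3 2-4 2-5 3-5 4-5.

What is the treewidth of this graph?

3

A width-3 tree decomposition is:
Bags: B1 = {1, 2, 3, 5}  B2 = {1, 2, 4, 5}
Tree: B1–B2
Every bag has size at most 4, so the width is 4 − 1 = 3 and tw(G) ≤ 3. Conversely, {1, 2, 3, 5} is a clique of size 4, and the vertices of any clique must share a bag in every tree decomposition; so some bag has ≥ 4 vertices and tw(G) ≥ 3. Combining the bounds, tw(G) = 3.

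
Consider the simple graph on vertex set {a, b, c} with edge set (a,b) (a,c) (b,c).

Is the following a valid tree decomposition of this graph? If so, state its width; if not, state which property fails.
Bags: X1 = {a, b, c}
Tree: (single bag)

Yes; width 2.

Every vertex of G appears in some bag (union = {a, b, c}); every edge is covered by a bag; and for each vertex v the set of bags containing v is connected in the bag tree. The decomposition is therefore valid. The largest bag has 3 vertices, so the width is 2.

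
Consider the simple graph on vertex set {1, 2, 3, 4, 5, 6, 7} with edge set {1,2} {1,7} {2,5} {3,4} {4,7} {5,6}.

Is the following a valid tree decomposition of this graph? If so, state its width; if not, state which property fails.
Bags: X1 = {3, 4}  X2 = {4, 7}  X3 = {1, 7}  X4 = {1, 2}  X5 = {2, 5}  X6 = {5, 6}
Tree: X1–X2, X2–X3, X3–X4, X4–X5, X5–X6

Vertex coverage: the bags together contain {1, 2, 3, 4, 5, 6, 7}, the full vertex set. Edge coverage: each edge of G has both endpoints in at least one bag. Running intersection: for every vertex, the bags containing it form a connected subtree. All three properties hold, so this is a valid tree decomposition of width max|bag| − 1 = 1, and hence tw(G) ≤ 1.

Yes; width 1.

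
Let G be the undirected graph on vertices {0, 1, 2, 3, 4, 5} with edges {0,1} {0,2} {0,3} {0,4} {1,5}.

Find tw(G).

A width-1 tree decomposition is:
Bags: B1 = {0, 1}  B2 = {1, 5}  B3 = {0, 4}  B4 = {0, 2}  B5 = {0, 3}
Tree: B1–B2, B1–B3, B1–B4, B1–B5
Each bag holds 2 vertices, so the decomposition has width 1, which upper-bounds the treewidth. Any graph with an edge has treewidth ≥ 1, and G has the edge 0–1. Hence tw(G) = 1 exactly.

1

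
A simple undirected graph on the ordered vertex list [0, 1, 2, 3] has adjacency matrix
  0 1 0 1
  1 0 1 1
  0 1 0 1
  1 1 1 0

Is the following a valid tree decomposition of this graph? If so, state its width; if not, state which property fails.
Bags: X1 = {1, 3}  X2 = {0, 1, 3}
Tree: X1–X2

No — vertex 2 appears in no bag.

A tree decomposition must satisfy three properties: every vertex lies in some bag; for every edge, both endpoints lie together in some bag; and for every vertex, the bags containing it form a connected subtree. Here vertex 2 appears in no bag, so the decomposition is invalid.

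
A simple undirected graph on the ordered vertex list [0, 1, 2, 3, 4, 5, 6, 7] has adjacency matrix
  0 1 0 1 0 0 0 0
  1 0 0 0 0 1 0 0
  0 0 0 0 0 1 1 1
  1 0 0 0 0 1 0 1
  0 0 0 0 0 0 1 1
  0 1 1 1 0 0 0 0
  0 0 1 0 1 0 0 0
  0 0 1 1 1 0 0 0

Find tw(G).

A width-2 tree decomposition is:
Bags: B1 = {2, 4, 6}  B2 = {2, 4, 7}  B3 = {2, 5, 7}  B4 = {3, 5, 7}  B5 = {1, 3, 5}  B6 = {0, 1, 3}
Tree: B1–B2, B2–B3, B3–B4, B4–B5, B5–B6
The largest bag has 3 vertices, giving width 2; this decomposition certifies tw(G) ≤ 2. For the lower bound, G contains the cycle 6–4–7–2–6, so G is not a forest; only forests have treewidth ≤ 1, hence tw(G) ≥ 2. Therefore the treewidth is 2.

2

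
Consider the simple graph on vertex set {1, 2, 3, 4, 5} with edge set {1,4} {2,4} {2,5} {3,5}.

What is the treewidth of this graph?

1

A width-1 tree decomposition is:
Bags: B1 = {2, 5}  B2 = {3, 5}  B3 = {2, 4}  B4 = {1, 4}
Tree: B1–B2, B1–B3, B3–B4
The largest bag has 2 vertices, giving width 1; this decomposition certifies tw(G) ≤ 1. G has an edge, so its treewidth is at least 1. Hence tw(G) = 1 exactly.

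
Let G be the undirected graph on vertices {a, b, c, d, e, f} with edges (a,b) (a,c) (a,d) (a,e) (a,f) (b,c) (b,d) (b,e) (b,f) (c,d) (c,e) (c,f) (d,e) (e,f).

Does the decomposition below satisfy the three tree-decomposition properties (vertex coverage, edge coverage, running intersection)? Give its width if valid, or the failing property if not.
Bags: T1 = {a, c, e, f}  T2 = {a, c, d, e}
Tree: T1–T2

No — vertex b appears in no bag.

A tree decomposition must satisfy three properties: every vertex lies in some bag; for every edge, both endpoints lie together in some bag; and for every vertex, the bags containing it form a connected subtree. Here vertex b appears in no bag, so the decomposition is invalid.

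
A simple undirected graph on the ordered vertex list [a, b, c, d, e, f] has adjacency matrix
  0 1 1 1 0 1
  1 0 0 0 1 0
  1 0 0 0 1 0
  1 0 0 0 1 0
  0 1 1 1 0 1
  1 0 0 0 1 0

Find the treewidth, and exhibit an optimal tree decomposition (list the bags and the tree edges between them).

Treewidth 2.
Bags: B1 = {a, c, e}  B2 = {a, d, e}  B3 = {a, e, f}  B4 = {a, b, e}
Tree: B1–B2, B2–B3, B3–B4

Each bag holds 3 vertices, so the decomposition has width 2, which upper-bounds the treewidth. Since c–a–d–e–c is a cycle in G, G is not acyclic. Forests are exactly the graphs of treewidth ≤ 1, so tw(G) ≥ 2. Therefore the treewidth is 2.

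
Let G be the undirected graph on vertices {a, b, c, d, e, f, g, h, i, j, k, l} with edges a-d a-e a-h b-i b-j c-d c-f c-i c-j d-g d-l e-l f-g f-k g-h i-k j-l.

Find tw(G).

3

A width-3 tree decomposition is:
Bags: B1 = {b, f, i, k}  B2 = {b, c, f, i}  B3 = {b, c, f, j}  B4 = {c, f, g, j}  B5 = {c, d, g, j}  B6 = {d, g, j, l}  B7 = {d, g, h, l}  B8 = {a, d, h, l}  B9 = {a, e, h, l}
Tree: B1–B2, B2–B3, B3–B4, B4–B5, B5–B6, B6–B7, B7–B8, B8–B9
Each bag holds 4 vertices, so the decomposition has width 3, which upper-bounds the treewidth. For the lower bound: the 4 vertex sets {b,i,k}, {f}, {c}, {d,g,j,l} are disjoint, each induces a connected subgraph, and every pair is joined by at least one edge of G. Contracting each set to a single vertex therefore yields K_{4} as a minor, and since treewidth is minor-monotone, tw(G) ≥ tw(K_{4}) = 3. Combining the bounds, tw(G) = 3.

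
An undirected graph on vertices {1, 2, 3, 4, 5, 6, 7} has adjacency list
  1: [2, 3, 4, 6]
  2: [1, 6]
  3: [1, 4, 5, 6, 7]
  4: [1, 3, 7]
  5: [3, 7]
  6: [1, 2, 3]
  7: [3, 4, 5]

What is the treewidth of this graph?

A width-2 tree decomposition is:
Bags: B1 = {1, 3, 6}  B2 = {1, 3, 4}  B3 = {3, 4, 7}  B4 = {3, 5, 7}  B5 = {1, 2, 6}
Tree: B1–B2, B2–B3, B3–B4, B1–B5
The largest bag has 3 vertices, giving width 2; this decomposition certifies tw(G) ≤ 2. On the other hand G contains the 3-clique {1, 2, 6}. A clique must lie in a single bag of any decomposition, so no decomposition can have width below 2. Therefore the treewidth is 2.

2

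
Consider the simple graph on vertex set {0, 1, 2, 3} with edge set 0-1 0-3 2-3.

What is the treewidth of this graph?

1

A width-1 tree decomposition is:
Bags: B1 = {2, 3}  B2 = {0, 3}  B3 = {0, 1}
Tree: B1–B2, B2–B3
Each bag holds 2 vertices, so the decomposition has width 1, which upper-bounds the treewidth. G has an edge, so its treewidth is at least 1. The upper and lower bounds meet at 1, so that is the treewidth.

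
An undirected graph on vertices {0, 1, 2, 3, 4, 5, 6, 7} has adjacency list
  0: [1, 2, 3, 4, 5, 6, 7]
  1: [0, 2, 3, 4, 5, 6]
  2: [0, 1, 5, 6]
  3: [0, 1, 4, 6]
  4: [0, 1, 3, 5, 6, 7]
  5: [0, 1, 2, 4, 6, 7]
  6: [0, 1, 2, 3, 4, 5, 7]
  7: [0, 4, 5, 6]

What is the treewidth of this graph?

A width-4 tree decomposition is:
Bags: B1 = {0, 1, 2, 5, 6}  B2 = {0, 1, 4, 5, 6}  B3 = {0, 1, 3, 4, 6}  B4 = {0, 4, 5, 6, 7}
Tree: B1–B2, B2–B3, B2–B4
Each bag holds 5 vertices, so the decomposition has width 4, which upper-bounds the treewidth. For the lower bound, the 5 vertices {0, 1, 2, 5, 6} are pairwise adjacent, and any tree decomposition puts a clique entirely inside one bag — forcing width ≥ 4. The upper and lower bounds meet at 4, so that is the treewidth.

4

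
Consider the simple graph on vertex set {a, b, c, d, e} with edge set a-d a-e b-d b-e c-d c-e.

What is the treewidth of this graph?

A width-2 tree decomposition is:
Bags: B1 = {c, d, e}  B2 = {b, d, e}  B3 = {a, d, e}
Tree: B1–B2, B2–B3
Every bag has size at most 3, so the width is 3 − 1 = 2 and tw(G) ≤ 2. Since c–d–b–e–c is a cycle in G, G is not acyclic. Forests are exactly the graphs of treewidth ≤ 1, so tw(G) ≥ 2. Combining the bounds, tw(G) = 2.

2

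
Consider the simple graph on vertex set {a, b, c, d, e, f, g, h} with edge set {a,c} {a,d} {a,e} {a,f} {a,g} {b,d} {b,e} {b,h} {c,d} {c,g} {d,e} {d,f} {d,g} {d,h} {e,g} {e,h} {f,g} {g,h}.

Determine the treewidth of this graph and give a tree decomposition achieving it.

Treewidth 3.
One such decomposition:
Bags: B1 = {b, d, e, h}  B2 = {d, e, g, h}  B3 = {a, d, e, g}  B4 = {a, c, d, g}  B5 = {a, d, f, g}
Tree: B1–B2, B2–B3, B3–B4, B4–B5

The largest bag has 4 vertices, giving width 3; this decomposition certifies tw(G) ≤ 3. Conversely, {d, e, g, h} is a clique of size 4, and the vertices of any clique must share a bag in every tree decomposition; so some bag has ≥ 4 vertices and tw(G) ≥ 3. Therefore the treewidth is 3.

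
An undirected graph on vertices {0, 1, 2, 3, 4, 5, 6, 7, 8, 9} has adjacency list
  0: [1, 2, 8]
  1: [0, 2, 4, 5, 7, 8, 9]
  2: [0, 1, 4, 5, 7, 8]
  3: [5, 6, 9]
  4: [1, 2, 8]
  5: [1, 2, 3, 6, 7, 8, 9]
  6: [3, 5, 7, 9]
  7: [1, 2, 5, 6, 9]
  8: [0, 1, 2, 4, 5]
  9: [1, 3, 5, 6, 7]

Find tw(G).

A width-3 tree decomposition is:
Bags: B1 = {1, 5, 7, 9}  B2 = {5, 6, 7, 9}  B3 = {1, 2, 5, 7}  B4 = {1, 2, 5, 8}  B5 = {0, 1, 2, 8}  B6 = {1, 2, 4, 8}  B7 = {3, 5, 6, 9}
Tree: B1–B2, B1–B3, B3–B4, B4–B5, B5–B6, B2–B7
Each bag holds 4 vertices, so the decomposition has width 3, which upper-bounds the treewidth. Conversely, {1, 5, 7, 9} is a clique of size 4, and the vertices of any clique must share a bag in every tree decomposition; so some bag has ≥ 4 vertices and tw(G) ≥ 3. The upper and lower bounds meet at 3, so that is the treewidth.

3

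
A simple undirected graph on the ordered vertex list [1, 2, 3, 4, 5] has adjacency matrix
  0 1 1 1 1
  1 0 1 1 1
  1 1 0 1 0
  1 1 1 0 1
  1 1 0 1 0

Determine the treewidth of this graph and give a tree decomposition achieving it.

Treewidth 3.
One optimal decomposition is:
Bags: B1 = {1, 2, 3, 4}  B2 = {1, 2, 4, 5}
Tree: B1–B2

Each bag holds 4 vertices, so the decomposition has width 3, which upper-bounds the treewidth. Conversely, {1, 2, 3, 4} is a clique of size 4, and the vertices of any clique must share a bag in every tree decomposition; so some bag has ≥ 4 vertices and tw(G) ≥ 3. Hence tw(G) = 3 exactly.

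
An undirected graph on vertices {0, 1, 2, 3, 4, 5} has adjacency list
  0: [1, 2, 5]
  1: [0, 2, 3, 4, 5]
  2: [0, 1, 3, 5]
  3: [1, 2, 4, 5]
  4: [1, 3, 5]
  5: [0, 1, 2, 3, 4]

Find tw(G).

3

A width-3 tree decomposition is:
Bags: B1 = {1, 2, 3, 5}  B2 = {1, 3, 4, 5}  B3 = {0, 1, 2, 5}
Tree: B1–B2, B1–B3
The largest bag has 4 vertices, giving width 3; this decomposition certifies tw(G) ≤ 3. Conversely, {0, 1, 2, 5} is a clique of size 4, and the vertices of any clique must share a bag in every tree decomposition; so some bag has ≥ 4 vertices and tw(G) ≥ 3. Therefore the treewidth is 3.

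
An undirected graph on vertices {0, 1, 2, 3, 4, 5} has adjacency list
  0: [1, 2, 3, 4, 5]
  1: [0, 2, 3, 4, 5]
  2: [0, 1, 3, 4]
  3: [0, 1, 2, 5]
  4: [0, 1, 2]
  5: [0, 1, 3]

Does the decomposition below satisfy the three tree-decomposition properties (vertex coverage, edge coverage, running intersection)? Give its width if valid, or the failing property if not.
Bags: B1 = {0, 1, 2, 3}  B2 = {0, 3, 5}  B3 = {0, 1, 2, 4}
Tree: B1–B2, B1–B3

No — edge (1,5) lies in no bag.

A tree decomposition must satisfy three properties: every vertex lies in some bag; for every edge, both endpoints lie together in some bag; and for every vertex, the bags containing it form a connected subtree. Here edge (1,5) lies in no bag, so the decomposition is invalid.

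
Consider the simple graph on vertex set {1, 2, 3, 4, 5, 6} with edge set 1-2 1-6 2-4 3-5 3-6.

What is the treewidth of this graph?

1

A width-1 tree decomposition is:
Bags: B1 = {3, 5}  B2 = {3, 6}  B3 = {1, 6}  B4 = {1, 2}  B5 = {2, 4}
Tree: B1–B2, B2–B3, B3–B4, B4–B5
Each bag holds 2 vertices, so the decomposition has width 1, which upper-bounds the treewidth. Since G has at least one edge (e.g. 5–3), it is not an edgeless graph, so tw(G) ≥ 1. Hence tw(G) = 1 exactly.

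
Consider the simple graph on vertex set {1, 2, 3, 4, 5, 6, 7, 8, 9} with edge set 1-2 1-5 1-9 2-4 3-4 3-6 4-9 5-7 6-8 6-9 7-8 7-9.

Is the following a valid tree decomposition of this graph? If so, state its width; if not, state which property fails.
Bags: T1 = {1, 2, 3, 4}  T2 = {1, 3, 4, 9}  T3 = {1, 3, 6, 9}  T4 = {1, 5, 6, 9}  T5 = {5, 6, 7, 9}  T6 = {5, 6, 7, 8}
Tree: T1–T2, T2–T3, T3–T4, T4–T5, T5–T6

Yes; width 3.

Vertex coverage: the bags together contain {1, 2, 3, 4, 5, 6, 7, 8, 9}, the full vertex set. Edge coverage: each edge of G has both endpoints in at least one bag. Running intersection: for every vertex, the bags containing it form a connected subtree. All three properties hold, so this is a valid tree decomposition of width max|bag| − 1 = 3, and hence tw(G) ≤ 3.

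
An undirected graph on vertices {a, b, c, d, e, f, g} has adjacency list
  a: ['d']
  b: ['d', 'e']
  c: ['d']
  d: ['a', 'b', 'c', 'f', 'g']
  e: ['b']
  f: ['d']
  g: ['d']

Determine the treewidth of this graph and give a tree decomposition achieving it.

Each bag holds 2 vertices, so the decomposition has width 1, which upper-bounds the treewidth. Since G has at least one edge (e.g. d–a), it is not an edgeless graph, so tw(G) ≥ 1. The upper and lower bounds meet at 1, so that is the treewidth.

Treewidth 1.
Bags: B1 = {a, d}  B2 = {d, g}  B3 = {b, d}  B4 = {b, e}  B5 = {d, f}  B6 = {c, d}
Tree: B1–B2, B1–B3, B3–B4, B3–B5, B1–B6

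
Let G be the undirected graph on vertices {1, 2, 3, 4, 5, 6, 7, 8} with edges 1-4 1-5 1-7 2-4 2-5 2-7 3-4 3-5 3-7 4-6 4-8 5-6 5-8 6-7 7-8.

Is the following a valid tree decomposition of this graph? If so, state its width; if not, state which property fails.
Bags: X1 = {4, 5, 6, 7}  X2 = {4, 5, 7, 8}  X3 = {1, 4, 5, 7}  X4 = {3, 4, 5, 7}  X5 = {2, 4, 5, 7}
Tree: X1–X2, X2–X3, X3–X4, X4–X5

Every vertex of G appears in some bag (union = {1, 2, 3, 4, 5, 6, 7, 8}); every edge is covered by a bag; and for each vertex v the set of bags containing v is connected in the bag tree. The decomposition is therefore valid. The largest bag has 4 vertices, so the width is 3.

Yes; width 3.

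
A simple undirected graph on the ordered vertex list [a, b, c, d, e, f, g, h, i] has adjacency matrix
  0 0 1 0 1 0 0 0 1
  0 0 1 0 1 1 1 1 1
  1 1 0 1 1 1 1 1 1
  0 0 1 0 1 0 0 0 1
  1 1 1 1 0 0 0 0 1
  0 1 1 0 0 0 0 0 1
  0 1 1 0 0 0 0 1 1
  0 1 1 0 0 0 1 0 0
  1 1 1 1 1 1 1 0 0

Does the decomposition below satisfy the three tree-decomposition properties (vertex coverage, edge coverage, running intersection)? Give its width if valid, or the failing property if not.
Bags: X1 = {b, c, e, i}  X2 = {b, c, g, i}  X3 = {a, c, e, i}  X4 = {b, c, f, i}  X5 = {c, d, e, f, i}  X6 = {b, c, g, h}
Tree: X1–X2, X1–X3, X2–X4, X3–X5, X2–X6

No — bags containing vertex f are not connected in the tree.

A tree decomposition must satisfy three properties: every vertex lies in some bag; for every edge, both endpoints lie together in some bag; and for every vertex, the bags containing it form a connected subtree. Here bags containing vertex f are not connected in the tree, so the decomposition is invalid.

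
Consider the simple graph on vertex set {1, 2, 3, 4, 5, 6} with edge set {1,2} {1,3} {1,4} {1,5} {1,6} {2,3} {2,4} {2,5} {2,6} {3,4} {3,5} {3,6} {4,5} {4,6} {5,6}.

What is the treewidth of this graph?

A width-5 tree decomposition is:
Bags: B1 = {1, 2, 3, 4, 5, 6}
Tree: (single bag)
A single bag containing all 6 vertices is trivially a valid decomposition of width 5. On the other hand G contains the 6-clique {1, 2, 3, 4, 5, 6}. A clique must lie in a single bag of any decomposition, so no decomposition can have width below 5. The upper and lower bounds meet at 5, so that is the treewidth.

5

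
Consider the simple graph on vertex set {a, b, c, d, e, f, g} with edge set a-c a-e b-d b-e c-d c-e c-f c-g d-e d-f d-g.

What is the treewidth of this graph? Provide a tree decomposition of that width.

Every bag has size at most 3, so the width is 3 − 1 = 2 and tw(G) ≤ 2. Conversely, {c, d, g} is a clique of size 3, and the vertices of any clique must share a bag in every tree decomposition; so some bag has ≥ 3 vertices and tw(G) ≥ 2. Therefore the treewidth is 2.

Treewidth 2.
One such decomposition:
Bags: B1 = {c, d, f}  B2 = {c, d, e}  B3 = {c, d, g}  B4 = {a, c, e}  B5 = {b, d, e}
Tree: B1–B2, B2–B3, B2–B4, B2–B5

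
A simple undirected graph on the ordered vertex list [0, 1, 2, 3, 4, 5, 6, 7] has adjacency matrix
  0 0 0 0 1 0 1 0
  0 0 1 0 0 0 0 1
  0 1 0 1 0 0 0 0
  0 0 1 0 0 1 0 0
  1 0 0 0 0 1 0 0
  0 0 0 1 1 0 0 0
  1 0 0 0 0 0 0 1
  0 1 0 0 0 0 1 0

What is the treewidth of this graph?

A width-2 tree decomposition is:
Bags: B1 = {1, 2, 7}  B2 = {2, 6, 7}  B3 = {0, 2, 6}  B4 = {0, 2, 4}  B5 = {2, 4, 5}  B6 = {2, 3, 5}
Tree: B1–B2, B2–B3, B3–B4, B4–B5, B5–B6
Every bag has size at most 3, so the width is 3 − 1 = 2 and tw(G) ≤ 2. For the lower bound, G contains the cycle 2–1–7–6–0–4–5–3–2, so G is not a forest; only forests have treewidth ≤ 1, hence tw(G) ≥ 2. The upper and lower bounds meet at 2, so that is the treewidth.

2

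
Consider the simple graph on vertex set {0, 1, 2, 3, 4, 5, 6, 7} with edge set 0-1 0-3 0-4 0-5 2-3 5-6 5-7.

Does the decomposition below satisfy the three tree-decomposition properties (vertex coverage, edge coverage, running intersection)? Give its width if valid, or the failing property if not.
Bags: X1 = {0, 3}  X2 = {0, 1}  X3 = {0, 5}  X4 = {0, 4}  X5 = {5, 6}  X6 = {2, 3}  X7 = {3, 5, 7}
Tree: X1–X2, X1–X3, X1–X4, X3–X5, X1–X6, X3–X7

No — bags containing vertex 3 are not connected in the tree.

A tree decomposition must satisfy three properties: every vertex lies in some bag; for every edge, both endpoints lie together in some bag; and for every vertex, the bags containing it form a connected subtree. Here bags containing vertex 3 are not connected in the tree, so the decomposition is invalid.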